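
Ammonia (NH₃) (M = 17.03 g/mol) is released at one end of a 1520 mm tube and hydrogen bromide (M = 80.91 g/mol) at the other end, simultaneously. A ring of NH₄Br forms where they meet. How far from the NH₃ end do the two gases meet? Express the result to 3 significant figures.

1040 mm

The fronts meet when d_NH₃ + d_HBr = L with d_NH₃/d_HBr = √(M_HBr/M_NH₃) (Graham's law). Here √(M_HBr/M_NH₃) = √(80.91/17.03) = 2.180.
With d_NH₃ + d_HBr = 1520 mm, d_HBr = 1520/(1 + 2.180) = 478.0 mm.
d_NH₃ = 1520 − 478.0 = 1040 mm.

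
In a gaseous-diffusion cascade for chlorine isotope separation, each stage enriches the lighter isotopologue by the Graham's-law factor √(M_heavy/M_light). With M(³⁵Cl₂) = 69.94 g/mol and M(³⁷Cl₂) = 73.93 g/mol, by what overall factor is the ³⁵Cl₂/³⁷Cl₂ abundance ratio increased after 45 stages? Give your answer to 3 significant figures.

3.48

Overall factor = α^45 with α = √(73.93/69.94), i.e. (73.93/69.94)^(45/2).
= 1.05705^(45/2) = 3.48.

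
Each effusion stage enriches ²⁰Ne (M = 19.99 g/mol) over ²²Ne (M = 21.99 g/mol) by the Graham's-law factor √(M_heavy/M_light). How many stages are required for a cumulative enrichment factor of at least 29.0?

Single-stage factor α = √(21.99/19.99), so ln α = ½ ln(1.10005) = 0.04768.
Need α^N ≥ 29.0 ⇒ N ≥ ln(29.0) / ln α = 3.367 / 0.04768 = 70.63.
Rounding up, N = 71 stages.

71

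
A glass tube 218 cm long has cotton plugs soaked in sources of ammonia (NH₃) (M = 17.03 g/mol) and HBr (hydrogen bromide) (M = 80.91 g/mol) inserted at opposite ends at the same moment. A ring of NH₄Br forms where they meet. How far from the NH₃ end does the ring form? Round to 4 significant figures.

In equal time, each gas travels a distance ∝ its rate ∝ 1/√M, so d_NH₃/d_HBr = √(M_HBr/M_NH₃) = √(80.91/17.03) = 2.180.
With d_NH₃ + d_HBr = 218 cm, d_HBr = 218/(1 + 2.180) = 68.56 cm.
d_NH₃ = 218 − 68.56 = 149.4 cm.

149.4 cm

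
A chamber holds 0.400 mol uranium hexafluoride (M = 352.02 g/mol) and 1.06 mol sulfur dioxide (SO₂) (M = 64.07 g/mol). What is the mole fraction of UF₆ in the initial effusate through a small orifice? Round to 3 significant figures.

Effusion rate of each component ∝ n_i/√M_i (partial pressure × 1/√M).
Mole fraction of UF₆ in the effusate = (n_UF₆/√M_UF₆) / (n_UF₆/√M_UF₆ + n_SO₂/√M_SO₂)
= (0.400/√352.02) / (0.400/√352.02 + 1.06/√64.07) = 0.02132/(0.02132 + 0.1324) = 0.139.

0.139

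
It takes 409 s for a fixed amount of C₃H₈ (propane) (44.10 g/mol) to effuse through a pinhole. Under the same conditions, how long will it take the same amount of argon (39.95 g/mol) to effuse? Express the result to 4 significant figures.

389.3 s

Since effusion rate ∝ 1/√M, t_Ar/t_C₃H₈ = √(M_Ar/M_C₃H₈) = √(39.95/44.10) = √0.9059 = 0.9518.
So the time for Ar is 409 × 0.9518 = 389.3 s.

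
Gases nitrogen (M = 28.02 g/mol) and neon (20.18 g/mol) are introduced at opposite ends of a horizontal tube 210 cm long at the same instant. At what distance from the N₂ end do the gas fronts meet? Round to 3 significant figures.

96.4 cm

The fronts meet when d_N₂ + d_Ne = L with d_N₂/d_Ne = √(M_Ne/M_N₂) (Graham's law). Here √(M_Ne/M_N₂) = √(20.18/28.02) = 0.8486.
With d_N₂ + d_Ne = 210 cm, d_Ne = 210/(1 + 0.8486) = 113.6 cm.
d_N₂ = 210 − 113.6 = 96.4 cm.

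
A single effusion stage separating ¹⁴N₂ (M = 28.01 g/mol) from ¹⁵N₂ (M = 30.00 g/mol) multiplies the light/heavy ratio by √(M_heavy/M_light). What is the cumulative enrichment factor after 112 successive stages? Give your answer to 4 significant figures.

46.69

The single-stage factor is √(M_heavy/M_light), so 112 stages give [√(30.00/28.01)]^112 = (30.00/28.01)^(112/2).
= 1.07105^56 = 46.69.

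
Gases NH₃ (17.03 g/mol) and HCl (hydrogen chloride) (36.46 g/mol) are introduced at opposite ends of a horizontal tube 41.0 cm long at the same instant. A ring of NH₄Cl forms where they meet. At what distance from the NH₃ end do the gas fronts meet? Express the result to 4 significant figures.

Graham's law gives d_NH₃/d_HCl = rate_NH₃/rate_HCl = √(M_HCl/M_NH₃) = √(36.46/17.03) = 1.463.
With d_NH₃ + d_HCl = 41.0 cm, d_HCl = 41.0/(1 + 1.463) = 16.65 cm.
d_NH₃ = 41.0 − 16.65 = 24.35 cm.

24.35 cm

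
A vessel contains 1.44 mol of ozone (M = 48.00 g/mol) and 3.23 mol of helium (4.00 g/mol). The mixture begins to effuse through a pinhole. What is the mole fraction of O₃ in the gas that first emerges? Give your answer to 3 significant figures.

0.114

Rate_i ∝ x_i/√M_i (Graham's law weighted by mole fraction), so the effusate composition follows n_i/√M_i.
So x_O₃ in the escaping gas = (n_O₃/√M_O₃) / Σ(n_i/√M_i)
= (1.44/√48.00) / (1.44/√48.00 + 3.23/√4.00) = 0.2078/(0.2078 + 1.615) = 0.114.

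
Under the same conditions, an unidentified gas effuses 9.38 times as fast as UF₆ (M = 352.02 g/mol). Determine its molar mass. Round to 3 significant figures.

Since effusion rate ∝ 1/√M, rate_X/rate_UF₆ = √(M_UF₆/M_X).
9.38 = √(352.02/M_X)
M_X = 352.02 / 9.38² = 352.02 / 87.98 = 4.00 g/mol

4.00 g/mol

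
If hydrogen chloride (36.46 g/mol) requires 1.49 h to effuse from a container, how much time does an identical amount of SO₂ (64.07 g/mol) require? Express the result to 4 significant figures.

Since effusion rate ∝ 1/√M, t_SO₂/t_HCl = √(M_SO₂/M_HCl) = √(64.07/36.46) = √1.757 = 1.326.
So the time for SO₂ is 1.49 × 1.326 = 1.975 h.

1.975 h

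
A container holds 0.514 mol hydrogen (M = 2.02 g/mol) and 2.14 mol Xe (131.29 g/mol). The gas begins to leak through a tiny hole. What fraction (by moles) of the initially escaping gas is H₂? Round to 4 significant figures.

The effusion rate of species i is ∝ p_i/√M_i ∝ n_i/√M_i.
So x_H₂ in the escaping gas = (n_H₂/√M_H₂) / Σ(n_i/√M_i)
= (0.514/√2.02) / (0.514/√2.02 + 2.14/√131.29) = 0.3616/(0.3616 + 0.1868) = 0.6594.

0.6594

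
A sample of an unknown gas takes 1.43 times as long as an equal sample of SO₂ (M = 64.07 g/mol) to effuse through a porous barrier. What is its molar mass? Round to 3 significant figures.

Since effusion rate ∝ 1/√M, t_X/t_SO₂ = √(M_X/M_SO₂).
1.43 = √(M_X/64.07)
M_X = 64.07 × 1.43² = 64.07 × 2.045 = 131 g/mol

131 g/mol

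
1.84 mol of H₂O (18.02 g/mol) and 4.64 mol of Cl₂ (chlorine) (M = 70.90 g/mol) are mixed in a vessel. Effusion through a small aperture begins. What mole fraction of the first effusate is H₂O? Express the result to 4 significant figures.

The effusion rate of species i is ∝ p_i/√M_i ∝ n_i/√M_i.
x_H₂O(eff) = (n_H₂O/√M_H₂O) / (n_H₂O/√M_H₂O + n_Cl₂/√M_Cl₂)
= (1.84/√18.02) / (1.84/√18.02 + 4.64/√70.90) = 0.4335/(0.4335 + 0.5511) = 0.4403.

0.4403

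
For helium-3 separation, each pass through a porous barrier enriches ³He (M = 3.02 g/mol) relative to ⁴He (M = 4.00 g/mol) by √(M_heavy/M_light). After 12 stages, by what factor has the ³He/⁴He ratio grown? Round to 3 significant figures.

The single-stage factor is √(M_heavy/M_light), so 12 stages give [√(4.00/3.02)]^12 = (4.00/3.02)^(12/2).
= 1.32450^6 = 5.40.

5.40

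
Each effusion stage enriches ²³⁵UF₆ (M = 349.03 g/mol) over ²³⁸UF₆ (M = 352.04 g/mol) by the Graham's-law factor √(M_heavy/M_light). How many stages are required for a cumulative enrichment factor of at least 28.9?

Per stage α = (352.04/349.03)^(1/2) = 1.00862^0.5, giving ln α = 0.004293.
Need α^N ≥ 28.9 ⇒ N ≥ ln(28.9) / ln α = 3.364 / 0.004293 = 783.48.
Rounding up, N = 784 stages.

784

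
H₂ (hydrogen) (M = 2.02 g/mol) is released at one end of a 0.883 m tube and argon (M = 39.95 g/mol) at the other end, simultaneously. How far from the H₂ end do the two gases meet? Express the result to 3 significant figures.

0.721 m

In equal time, each gas travels a distance ∝ its rate ∝ 1/√M, so d_H₂/d_Ar = √(M_Ar/M_H₂) = √(39.95/2.02) = 4.447.
With d_H₂ + d_Ar = 0.883 m, d_Ar = 0.883/(1 + 4.447) = 0.1621 m.
d_H₂ = 0.883 − 0.1621 = 0.721 m.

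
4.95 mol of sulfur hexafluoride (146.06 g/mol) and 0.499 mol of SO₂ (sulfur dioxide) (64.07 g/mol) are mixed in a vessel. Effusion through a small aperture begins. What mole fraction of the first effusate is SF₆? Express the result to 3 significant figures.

Each component's effusion rate ∝ (its partial pressure)·(1/√M) ∝ n_i/√M_i.
Mole fraction of SF₆ in the effusate = (n_SF₆/√M_SF₆) / (n_SF₆/√M_SF₆ + n_SO₂/√M_SO₂)
= (4.95/√146.06) / (4.95/√146.06 + 0.499/√64.07) = 0.4096/(0.4096 + 0.06234) = 0.868.

0.868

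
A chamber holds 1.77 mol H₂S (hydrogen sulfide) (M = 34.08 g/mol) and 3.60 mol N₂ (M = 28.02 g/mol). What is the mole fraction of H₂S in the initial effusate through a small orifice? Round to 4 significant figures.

Effusion rate of each component ∝ n_i/√M_i (partial pressure × 1/√M).
x_H₂S(eff) = (n_H₂S/√M_H₂S) / (n_H₂S/√M_H₂S + n_N₂/√M_N₂)
= (1.77/√34.08) / (1.77/√34.08 + 3.60/√28.02) = 0.3032/(0.3032 + 0.6801) = 0.3083.

0.3083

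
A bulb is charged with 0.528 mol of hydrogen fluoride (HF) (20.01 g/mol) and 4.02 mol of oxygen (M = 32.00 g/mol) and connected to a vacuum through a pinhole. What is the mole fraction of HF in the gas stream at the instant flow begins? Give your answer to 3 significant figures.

Rate_i ∝ x_i/√M_i (Graham's law weighted by mole fraction), so the effusate composition follows n_i/√M_i.
x_HF(eff) = (n_HF/√M_HF) / (n_HF/√M_HF + n_O₂/√M_O₂)
= (0.528/√20.01) / (0.528/√20.01 + 4.02/√32.00) = 0.1180/(0.1180 + 0.7106) = 0.142.

0.142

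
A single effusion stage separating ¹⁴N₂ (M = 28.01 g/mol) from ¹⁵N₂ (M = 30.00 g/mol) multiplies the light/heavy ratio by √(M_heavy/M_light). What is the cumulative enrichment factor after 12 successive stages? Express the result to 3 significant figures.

Overall factor = α^12 with α = √(30.00/28.01), i.e. (30.00/28.01)^(12/2).
= 1.07105^6 = 1.51.

1.51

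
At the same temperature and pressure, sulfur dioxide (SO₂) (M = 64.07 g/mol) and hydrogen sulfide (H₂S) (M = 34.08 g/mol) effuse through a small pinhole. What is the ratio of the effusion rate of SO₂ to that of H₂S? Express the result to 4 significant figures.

0.7293

By Graham's law, rate_SO₂/rate_H₂S = √(M_H₂S/M_SO₂) = √(34.08/64.07) = √0.5319 = 0.7293.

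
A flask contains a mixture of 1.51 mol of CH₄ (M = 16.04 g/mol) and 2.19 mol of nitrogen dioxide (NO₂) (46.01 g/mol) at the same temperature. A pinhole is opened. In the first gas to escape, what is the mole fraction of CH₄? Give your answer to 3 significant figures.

0.539

The effusion rate of species i is ∝ p_i/√M_i ∝ n_i/√M_i.
So x_CH₄ in the escaping gas = (n_CH₄/√M_CH₄) / Σ(n_i/√M_i)
= (1.51/√16.04) / (1.51/√16.04 + 2.19/√46.01) = 0.3770/(0.3770 + 0.3229) = 0.539.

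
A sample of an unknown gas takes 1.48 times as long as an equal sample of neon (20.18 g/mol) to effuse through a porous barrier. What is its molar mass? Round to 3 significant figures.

Graham's law gives t_X/t_Ne = √(M_X/M_Ne).
1.48 = √(M_X/20.18)
M_X = 20.18 × 1.48² = 20.18 × 2.190 = 44.2 g/mol

44.2 g/mol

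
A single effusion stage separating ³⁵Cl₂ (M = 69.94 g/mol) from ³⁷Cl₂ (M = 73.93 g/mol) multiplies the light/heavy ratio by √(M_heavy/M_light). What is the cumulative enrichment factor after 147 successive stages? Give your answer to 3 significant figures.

After 147 stages the ratio has grown by (√(73.93/69.94))^147 = (73.93/69.94)^(147/2).
= 1.05705^(147/2) = 59.0.

59.0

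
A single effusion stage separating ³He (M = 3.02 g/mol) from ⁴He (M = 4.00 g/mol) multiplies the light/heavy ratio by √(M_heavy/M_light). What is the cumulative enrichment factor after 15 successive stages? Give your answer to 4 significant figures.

8.230

Overall factor = α^15 with α = √(4.00/3.02), i.e. (4.00/3.02)^(15/2).
= 1.32450^(15/2) = 8.230.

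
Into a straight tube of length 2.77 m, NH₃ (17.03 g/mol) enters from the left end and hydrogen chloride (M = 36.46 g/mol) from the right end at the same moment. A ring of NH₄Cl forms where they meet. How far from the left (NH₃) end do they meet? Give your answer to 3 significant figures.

1.65 m

The fronts meet when d_NH₃ + d_HCl = L with d_NH₃/d_HCl = √(M_HCl/M_NH₃) (Graham's law). Here √(M_HCl/M_NH₃) = √(36.46/17.03) = 1.463.
With d_NH₃ + d_HCl = 2.77 m, d_HCl = 2.77/(1 + 1.463) = 1.125 m.
d_NH₃ = 2.77 − 1.125 = 1.65 m.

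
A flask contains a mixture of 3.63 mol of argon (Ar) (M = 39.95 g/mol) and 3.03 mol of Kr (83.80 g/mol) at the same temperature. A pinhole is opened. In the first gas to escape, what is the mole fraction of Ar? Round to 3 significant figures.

Each component's effusion rate ∝ (its partial pressure)·(1/√M) ∝ n_i/√M_i.
x_Ar(eff) = (n_Ar/√M_Ar) / (n_Ar/√M_Ar + n_Kr/√M_Kr)
= (3.63/√39.95) / (3.63/√39.95 + 3.03/√83.80) = 0.5743/(0.5743 + 0.3310) = 0.634.

0.634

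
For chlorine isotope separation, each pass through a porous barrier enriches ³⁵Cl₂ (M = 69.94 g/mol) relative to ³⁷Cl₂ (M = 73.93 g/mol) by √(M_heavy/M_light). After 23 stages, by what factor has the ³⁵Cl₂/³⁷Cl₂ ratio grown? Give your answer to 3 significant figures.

Each stage multiplies the ratio by α = √(73.93/69.94), so after 23 stages the overall factor is α^23 = (73.93/69.94)^(23/2).
= 1.05705^(23/2) = 1.89.

1.89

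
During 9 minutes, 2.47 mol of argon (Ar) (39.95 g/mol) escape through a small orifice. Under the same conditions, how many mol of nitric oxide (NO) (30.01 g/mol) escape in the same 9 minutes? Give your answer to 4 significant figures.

2.850 mol

From Graham's law, rate_NO/rate_Ar = √(M_Ar/M_NO) = √(39.95/30.01) = √1.331 = 1.154.
So the amount for NO is 2.47 × 1.154 = 2.850 mol.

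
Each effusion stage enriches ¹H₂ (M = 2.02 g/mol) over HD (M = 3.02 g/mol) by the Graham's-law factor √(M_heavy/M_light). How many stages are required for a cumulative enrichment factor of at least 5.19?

9

With α = √(3.02/2.02) per stage, ln α = ½ ln(1.49505) = 0.2011.
Need α^N ≥ 5.19 ⇒ N ≥ ln(5.19) / ln α = 1.647 / 0.2011 = 8.19.
Rounding up, N = 9 stages.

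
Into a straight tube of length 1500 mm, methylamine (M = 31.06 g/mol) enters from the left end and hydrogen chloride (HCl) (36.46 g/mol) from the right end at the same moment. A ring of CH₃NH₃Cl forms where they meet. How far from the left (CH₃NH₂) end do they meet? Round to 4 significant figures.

780.0 mm

Graham's law gives d_CH₃NH₂/d_HCl = rate_CH₃NH₂/rate_HCl = √(M_HCl/M_CH₃NH₂) = √(36.46/31.06) = 1.083.
With d_CH₃NH₂ + d_HCl = 1500 mm, d_HCl = 1500/(1 + 1.083) = 720.0 mm.
d_CH₃NH₂ = 1500 − 720.0 = 780.0 mm.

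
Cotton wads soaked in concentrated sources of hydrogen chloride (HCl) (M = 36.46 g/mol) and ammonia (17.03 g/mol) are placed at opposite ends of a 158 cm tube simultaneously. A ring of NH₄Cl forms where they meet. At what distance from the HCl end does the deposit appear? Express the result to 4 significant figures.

64.14 cm

Distances travelled in equal time are proportional to diffusion rates, so d_HCl/d_NH₃ = √(M_NH₃/M_HCl) = √(17.03/36.46) = 0.6834.
With d_HCl + d_NH₃ = 158 cm, d_NH₃ = 158/(1 + 0.6834) = 93.86 cm.
d_HCl = 158 − 93.86 = 64.14 cm.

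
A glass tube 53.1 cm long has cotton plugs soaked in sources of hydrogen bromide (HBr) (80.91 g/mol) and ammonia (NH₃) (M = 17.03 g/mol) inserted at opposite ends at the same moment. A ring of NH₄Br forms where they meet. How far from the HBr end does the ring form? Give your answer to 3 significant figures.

16.7 cm

Distances travelled in equal time are proportional to diffusion rates, so d_HBr/d_NH₃ = √(M_NH₃/M_HBr) = √(17.03/80.91) = 0.4588.
With d_HBr + d_NH₃ = 53.1 cm, d_NH₃ = 53.1/(1 + 0.4588) = 36.40 cm.
d_HBr = 53.1 − 36.40 = 16.7 cm.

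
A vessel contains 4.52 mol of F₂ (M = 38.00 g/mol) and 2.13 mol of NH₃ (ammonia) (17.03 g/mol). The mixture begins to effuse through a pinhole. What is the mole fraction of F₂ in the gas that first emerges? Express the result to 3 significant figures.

0.587

Effusion rate of each component ∝ n_i/√M_i (partial pressure × 1/√M).
So x_F₂ in the escaping gas = (n_F₂/√M_F₂) / Σ(n_i/√M_i)
= (4.52/√38.00) / (4.52/√38.00 + 2.13/√17.03) = 0.7332/(0.7332 + 0.5161) = 0.587.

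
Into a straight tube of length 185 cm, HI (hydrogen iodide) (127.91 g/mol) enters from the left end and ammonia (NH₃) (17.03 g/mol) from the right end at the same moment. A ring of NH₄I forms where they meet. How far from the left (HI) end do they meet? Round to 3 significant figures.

49.5 cm

In equal time, each gas travels a distance ∝ its rate ∝ 1/√M, so d_HI/d_NH₃ = √(M_NH₃/M_HI) = √(17.03/127.91) = 0.3649.
With d_HI + d_NH₃ = 185 cm, d_NH₃ = 185/(1 + 0.3649) = 135.5 cm.
d_HI = 185 − 135.5 = 49.5 cm.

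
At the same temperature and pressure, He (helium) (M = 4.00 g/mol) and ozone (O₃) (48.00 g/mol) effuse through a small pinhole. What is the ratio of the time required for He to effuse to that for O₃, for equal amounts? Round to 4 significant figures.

0.2887

Since effusion rate ∝ 1/√M, t_He/t_O₃ = √(M_He/M_O₃) = √(4.00/48.00) = √0.08333 = 0.2887.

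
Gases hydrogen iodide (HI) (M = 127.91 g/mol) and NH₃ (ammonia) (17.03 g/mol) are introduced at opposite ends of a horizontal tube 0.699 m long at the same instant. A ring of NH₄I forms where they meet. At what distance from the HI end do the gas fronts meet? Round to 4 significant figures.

The fronts meet when d_HI + d_NH₃ = L with d_HI/d_NH₃ = √(M_NH₃/M_HI) (Graham's law). Here √(M_NH₃/M_HI) = √(17.03/127.91) = 0.3649.
With d_HI + d_NH₃ = 0.699 m, d_NH₃ = 0.699/(1 + 0.3649) = 0.5121 m.
d_HI = 0.699 − 0.5121 = 0.1869 m.

0.1869 m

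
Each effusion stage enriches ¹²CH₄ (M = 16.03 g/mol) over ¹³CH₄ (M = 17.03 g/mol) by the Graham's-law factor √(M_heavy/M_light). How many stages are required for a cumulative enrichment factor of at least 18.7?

Single-stage factor α = √(17.03/16.03), so ln α = ½ ln(1.06238) = 0.03026.
Need α^N ≥ 18.7 ⇒ N ≥ ln(18.7) / ln α = 2.929 / 0.03026 = 96.79.
So at least 97 stages are needed.

97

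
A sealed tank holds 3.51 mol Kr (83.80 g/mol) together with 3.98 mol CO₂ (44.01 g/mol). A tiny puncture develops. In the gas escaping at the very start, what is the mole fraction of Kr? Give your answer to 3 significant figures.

The effusion rate of species i is ∝ p_i/√M_i ∝ n_i/√M_i.
x_Kr(eff) = (n_Kr/√M_Kr) / (n_Kr/√M_Kr + n_CO₂/√M_CO₂)
= (3.51/√83.80) / (3.51/√83.80 + 3.98/√44.01) = 0.3834/(0.3834 + 0.5999) = 0.390.

0.390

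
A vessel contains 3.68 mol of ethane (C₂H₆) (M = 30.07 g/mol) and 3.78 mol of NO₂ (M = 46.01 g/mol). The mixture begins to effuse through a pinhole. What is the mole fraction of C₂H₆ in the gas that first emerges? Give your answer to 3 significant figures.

Effusion rate of each component ∝ n_i/√M_i (partial pressure × 1/√M).
So x_C₂H₆ in the escaping gas = (n_C₂H₆/√M_C₂H₆) / Σ(n_i/√M_i)
= (3.68/√30.07) / (3.68/√30.07 + 3.78/√46.01) = 0.6711/(0.6711 + 0.5573) = 0.546.

0.546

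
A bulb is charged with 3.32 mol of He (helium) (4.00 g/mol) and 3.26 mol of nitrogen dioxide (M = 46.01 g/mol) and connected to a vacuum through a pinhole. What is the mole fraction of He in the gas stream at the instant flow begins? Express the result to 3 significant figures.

0.775

The effusion rate of species i is ∝ p_i/√M_i ∝ n_i/√M_i.
x_He(eff) = (n_He/√M_He) / (n_He/√M_He + n_NO₂/√M_NO₂)
= (3.32/√4.00) / (3.32/√4.00 + 3.26/√46.01) = 1.660/(1.660 + 0.4806) = 0.775.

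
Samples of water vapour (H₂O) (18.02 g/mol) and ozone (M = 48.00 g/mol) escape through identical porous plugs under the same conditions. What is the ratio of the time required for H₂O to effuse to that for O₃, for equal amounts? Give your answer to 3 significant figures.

0.613

Since effusion rate ∝ 1/√M, t_H₂O/t_O₃ = √(M_H₂O/M_O₃) = √(18.02/48.00) = √0.3754 = 0.613.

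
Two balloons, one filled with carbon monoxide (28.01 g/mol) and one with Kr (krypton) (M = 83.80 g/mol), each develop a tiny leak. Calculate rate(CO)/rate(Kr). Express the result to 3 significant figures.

Since effusion rate ∝ 1/√M, rate_CO/rate_Kr = √(M_Kr/M_CO) = √(83.80/28.01) = √2.992 = 1.73.

1.73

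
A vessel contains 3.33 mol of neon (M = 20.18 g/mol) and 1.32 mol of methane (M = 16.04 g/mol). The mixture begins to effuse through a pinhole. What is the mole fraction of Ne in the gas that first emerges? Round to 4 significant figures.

Rate_i ∝ x_i/√M_i (Graham's law weighted by mole fraction), so the effusate composition follows n_i/√M_i.
x_Ne(eff) = (n_Ne/√M_Ne) / (n_Ne/√M_Ne + n_CH₄/√M_CH₄)
= (3.33/√20.18) / (3.33/√20.18 + 1.32/√16.04) = 0.7413/(0.7413 + 0.3296) = 0.6922.

0.6922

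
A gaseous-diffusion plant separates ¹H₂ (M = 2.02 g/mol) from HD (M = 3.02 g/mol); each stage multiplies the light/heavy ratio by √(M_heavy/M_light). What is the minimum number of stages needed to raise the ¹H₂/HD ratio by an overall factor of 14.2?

With α = √(3.02/2.02) per stage, ln α = ½ ln(1.49505) = 0.2011.
Need α^N ≥ 14.2 ⇒ N ≥ ln(14.2) / ln α = 2.653 / 0.2011 = 13.19.
So at least 14 stages are needed.

14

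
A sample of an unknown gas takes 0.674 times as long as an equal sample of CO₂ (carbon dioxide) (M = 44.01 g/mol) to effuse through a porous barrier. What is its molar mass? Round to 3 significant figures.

Using Graham's law: t_X/t_CO₂ = √(M_X/M_CO₂).
0.674 = √(M_X/44.01)
M_X = 44.01 × 0.674² = 44.01 × 0.4543 = 20.0 g/mol

20.0 g/mol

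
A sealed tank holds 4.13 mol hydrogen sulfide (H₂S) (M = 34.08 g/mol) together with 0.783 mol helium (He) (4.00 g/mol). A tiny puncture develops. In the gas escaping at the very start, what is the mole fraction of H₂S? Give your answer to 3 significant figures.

0.644

The effusion rate of species i is ∝ p_i/√M_i ∝ n_i/√M_i.
So x_H₂S in the escaping gas = (n_H₂S/√M_H₂S) / Σ(n_i/√M_i)
= (4.13/√34.08) / (4.13/√34.08 + 0.783/√4.00) = 0.7075/(0.7075 + 0.3915) = 0.644.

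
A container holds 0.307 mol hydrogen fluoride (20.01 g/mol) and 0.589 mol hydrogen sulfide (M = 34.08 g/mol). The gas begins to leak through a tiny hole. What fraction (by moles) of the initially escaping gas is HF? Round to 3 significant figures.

0.405

Effusion rate of each component ∝ n_i/√M_i (partial pressure × 1/√M).
x_HF(eff) = (n_HF/√M_HF) / (n_HF/√M_HF + n_H₂S/√M_H₂S)
= (0.307/√20.01) / (0.307/√20.01 + 0.589/√34.08) = 0.06863/(0.06863 + 0.1009) = 0.405.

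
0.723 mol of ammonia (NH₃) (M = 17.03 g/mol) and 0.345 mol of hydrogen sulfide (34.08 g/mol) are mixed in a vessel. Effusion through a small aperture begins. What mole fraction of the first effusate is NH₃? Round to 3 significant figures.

Effusion rate of each component ∝ n_i/√M_i (partial pressure × 1/√M).
x_NH₃(eff) = (n_NH₃/√M_NH₃) / (n_NH₃/√M_NH₃ + n_H₂S/√M_H₂S)
= (0.723/√17.03) / (0.723/√17.03 + 0.345/√34.08) = 0.1752/(0.1752 + 0.05910) = 0.748.

0.748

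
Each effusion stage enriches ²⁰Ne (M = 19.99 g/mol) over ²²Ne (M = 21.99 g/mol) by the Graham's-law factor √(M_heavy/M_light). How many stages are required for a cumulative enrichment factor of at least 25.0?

68

With α = √(21.99/19.99) per stage, ln α = ½ ln(1.10005) = 0.04768.
Need α^N ≥ 25.0 ⇒ N ≥ ln(25.0) / ln α = 3.219 / 0.04768 = 67.51.
Rounding up, N = 68 stages.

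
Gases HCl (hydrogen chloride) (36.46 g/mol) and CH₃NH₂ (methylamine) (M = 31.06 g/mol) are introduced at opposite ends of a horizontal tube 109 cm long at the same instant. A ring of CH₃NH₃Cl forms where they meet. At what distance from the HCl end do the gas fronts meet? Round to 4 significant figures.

52.32 cm

Graham's law gives d_HCl/d_CH₃NH₂ = rate_HCl/rate_CH₃NH₂ = √(M_CH₃NH₂/M_HCl) = √(31.06/36.46) = 0.9230.
With d_HCl + d_CH₃NH₂ = 109 cm, d_CH₃NH₂ = 109/(1 + 0.9230) = 56.68 cm.
d_HCl = 109 − 56.68 = 52.32 cm.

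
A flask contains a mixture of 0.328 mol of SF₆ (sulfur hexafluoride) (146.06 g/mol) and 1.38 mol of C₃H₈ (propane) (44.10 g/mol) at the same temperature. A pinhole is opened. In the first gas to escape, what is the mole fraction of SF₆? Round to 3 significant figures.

0.116

Each component's effusion rate ∝ (its partial pressure)·(1/√M) ∝ n_i/√M_i.
So x_SF₆ in the escaping gas = (n_SF₆/√M_SF₆) / Σ(n_i/√M_i)
= (0.328/√146.06) / (0.328/√146.06 + 1.38/√44.10) = 0.02714/(0.02714 + 0.2078) = 0.116.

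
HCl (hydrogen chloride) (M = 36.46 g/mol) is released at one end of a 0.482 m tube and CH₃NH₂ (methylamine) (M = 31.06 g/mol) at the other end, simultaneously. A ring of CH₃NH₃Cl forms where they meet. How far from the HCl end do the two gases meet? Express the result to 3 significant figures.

0.231 m

The fronts meet when d_HCl + d_CH₃NH₂ = L with d_HCl/d_CH₃NH₂ = √(M_CH₃NH₂/M_HCl) (Graham's law). Here √(M_CH₃NH₂/M_HCl) = √(31.06/36.46) = 0.9230.
With d_HCl + d_CH₃NH₂ = 0.482 m, d_CH₃NH₂ = 0.482/(1 + 0.9230) = 0.2507 m.
d_HCl = 0.482 − 0.2507 = 0.231 m.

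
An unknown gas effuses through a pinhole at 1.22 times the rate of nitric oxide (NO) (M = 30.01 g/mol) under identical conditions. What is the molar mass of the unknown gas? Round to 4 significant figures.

20.16 g/mol

By Graham's law, rate_X/rate_NO = √(M_NO/M_X).
1.22 = √(30.01/M_X)
M_X = 30.01 / 1.22² = 30.01 / 1.488 = 20.16 g/mol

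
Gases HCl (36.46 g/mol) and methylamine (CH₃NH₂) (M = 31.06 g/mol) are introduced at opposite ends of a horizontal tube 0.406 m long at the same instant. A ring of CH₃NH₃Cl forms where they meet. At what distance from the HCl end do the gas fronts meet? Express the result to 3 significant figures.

0.195 m

Graham's law gives d_HCl/d_CH₃NH₂ = rate_HCl/rate_CH₃NH₂ = √(M_CH₃NH₂/M_HCl) = √(31.06/36.46) = 0.9230.
With d_HCl + d_CH₃NH₂ = 0.406 m, d_CH₃NH₂ = 0.406/(1 + 0.9230) = 0.2111 m.
d_HCl = 0.406 − 0.2111 = 0.195 m.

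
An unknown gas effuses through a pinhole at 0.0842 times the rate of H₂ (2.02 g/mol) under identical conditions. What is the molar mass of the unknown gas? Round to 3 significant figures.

Since effusion rate ∝ 1/√M, rate_X/rate_H₂ = √(M_H₂/M_X).
0.0842 = √(2.02/M_X)
M_X = 2.02 / 0.0842² = 2.02 / 0.007090 = 285 g/mol

285 g/mol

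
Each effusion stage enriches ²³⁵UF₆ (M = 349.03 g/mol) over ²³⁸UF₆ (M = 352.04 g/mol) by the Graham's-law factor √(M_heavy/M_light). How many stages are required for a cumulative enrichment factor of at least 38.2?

849

Per stage α = (352.04/349.03)^(1/2) = 1.00862^0.5, giving ln α = 0.004293.
Need α^N ≥ 38.2 ⇒ N ≥ ln(38.2) / ln α = 3.643 / 0.004293 = 848.46.
Minimum whole number of stages: N = 849.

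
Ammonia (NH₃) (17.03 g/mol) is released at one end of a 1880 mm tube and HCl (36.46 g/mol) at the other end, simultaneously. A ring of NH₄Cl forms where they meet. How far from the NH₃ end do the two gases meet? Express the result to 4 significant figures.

1117 mm

The fronts meet when d_NH₃ + d_HCl = L with d_NH₃/d_HCl = √(M_HCl/M_NH₃) (Graham's law). Here √(M_HCl/M_NH₃) = √(36.46/17.03) = 1.463.
With d_NH₃ + d_HCl = 1880 mm, d_HCl = 1880/(1 + 1.463) = 763.2 mm.
d_NH₃ = 1880 − 763.2 = 1117 mm.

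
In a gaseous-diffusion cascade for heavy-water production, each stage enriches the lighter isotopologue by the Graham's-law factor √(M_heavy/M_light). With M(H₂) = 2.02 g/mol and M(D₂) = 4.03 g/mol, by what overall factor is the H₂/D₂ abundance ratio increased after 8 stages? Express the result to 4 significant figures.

Overall factor = α^8 with α = √(4.03/2.02), i.e. (4.03/2.02)^(8/2).
= 1.99505^4 = 15.84.

15.84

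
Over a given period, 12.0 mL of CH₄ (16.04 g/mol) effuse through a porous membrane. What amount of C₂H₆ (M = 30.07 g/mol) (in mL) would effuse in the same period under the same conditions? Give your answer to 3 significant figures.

From Graham's law, rate_C₂H₆/rate_CH₄ = √(M_CH₄/M_C₂H₆) = √(16.04/30.07) = √0.5334 = 0.7304.
So the volume for C₂H₆ is 12.0 × 0.7304 = 8.76 mL.

8.76 mL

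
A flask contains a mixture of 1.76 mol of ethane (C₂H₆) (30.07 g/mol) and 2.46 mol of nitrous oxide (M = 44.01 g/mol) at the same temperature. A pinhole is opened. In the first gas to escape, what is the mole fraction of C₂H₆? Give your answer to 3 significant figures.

Rate_i ∝ x_i/√M_i (Graham's law weighted by mole fraction), so the effusate composition follows n_i/√M_i.
Mole fraction of C₂H₆ in the effusate = (n_C₂H₆/√M_C₂H₆) / (n_C₂H₆/√M_C₂H₆ + n_N₂O/√M_N₂O)
= (1.76/√30.07) / (1.76/√30.07 + 2.46/√44.01) = 0.3210/(0.3210 + 0.3708) = 0.464.

0.464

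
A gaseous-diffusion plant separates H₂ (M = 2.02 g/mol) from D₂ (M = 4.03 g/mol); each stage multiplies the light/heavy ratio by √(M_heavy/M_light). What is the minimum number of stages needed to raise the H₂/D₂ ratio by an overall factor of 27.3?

Per stage α = (4.03/2.02)^(1/2) = 1.99505^0.5, giving ln α = 0.3453.
Need α^N ≥ 27.3 ⇒ N ≥ ln(27.3) / ln α = 3.307 / 0.3453 = 9.58.
So at least 10 stages are needed.

10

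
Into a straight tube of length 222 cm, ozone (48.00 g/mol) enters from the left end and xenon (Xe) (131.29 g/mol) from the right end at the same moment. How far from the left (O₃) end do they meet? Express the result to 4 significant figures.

138.3 cm

Graham's law gives d_O₃/d_Xe = rate_O₃/rate_Xe = √(M_Xe/M_O₃) = √(131.29/48.00) = 1.654.
With d_O₃ + d_Xe = 222 cm, d_Xe = 222/(1 + 1.654) = 83.65 cm.
d_O₃ = 222 − 83.65 = 138.3 cm.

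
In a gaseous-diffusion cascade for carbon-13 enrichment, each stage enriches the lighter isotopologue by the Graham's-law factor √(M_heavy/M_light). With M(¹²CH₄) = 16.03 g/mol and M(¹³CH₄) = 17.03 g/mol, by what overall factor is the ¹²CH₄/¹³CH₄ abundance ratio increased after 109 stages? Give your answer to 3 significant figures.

27.1

Each stage multiplies the ratio by α = √(17.03/16.03), so after 109 stages the overall factor is α^109 = (17.03/16.03)^(109/2).
= 1.06238^(109/2) = 27.1.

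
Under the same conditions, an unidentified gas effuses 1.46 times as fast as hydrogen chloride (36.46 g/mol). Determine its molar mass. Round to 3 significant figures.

Using Graham's law: rate_X/rate_HCl = √(M_HCl/M_X).
1.46 = √(36.46/M_X)
M_X = 36.46 / 1.46² = 36.46 / 2.132 = 17.1 g/mol

17.1 g/mol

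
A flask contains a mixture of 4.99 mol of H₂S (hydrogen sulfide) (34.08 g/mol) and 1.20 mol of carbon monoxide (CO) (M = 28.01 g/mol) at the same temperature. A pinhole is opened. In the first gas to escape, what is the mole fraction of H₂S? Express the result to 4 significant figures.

Effusion rate of each component ∝ n_i/√M_i (partial pressure × 1/√M).
Mole fraction of H₂S in the effusate = (n_H₂S/√M_H₂S) / (n_H₂S/√M_H₂S + n_CO/√M_CO)
= (4.99/√34.08) / (4.99/√34.08 + 1.20/√28.01) = 0.8548/(0.8548 + 0.2267) = 0.7904.

0.7904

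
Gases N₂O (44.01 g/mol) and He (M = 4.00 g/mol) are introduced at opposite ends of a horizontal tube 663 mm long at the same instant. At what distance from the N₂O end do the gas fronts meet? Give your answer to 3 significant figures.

154 mm

The fronts meet when d_N₂O + d_He = L with d_N₂O/d_He = √(M_He/M_N₂O) (Graham's law). Here √(M_He/M_N₂O) = √(4.00/44.01) = 0.3015.
With d_N₂O + d_He = 663 mm, d_He = 663/(1 + 0.3015) = 509.4 mm.
d_N₂O = 663 − 509.4 = 154 mm.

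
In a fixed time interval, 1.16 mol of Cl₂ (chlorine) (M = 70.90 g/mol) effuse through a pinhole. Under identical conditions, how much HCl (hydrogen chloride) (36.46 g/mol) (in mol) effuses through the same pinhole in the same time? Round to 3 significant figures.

By Graham's law, rate_HCl/rate_Cl₂ = √(M_Cl₂/M_HCl) = √(70.90/36.46) = √1.945 = 1.394.
So the amount for HCl is 1.16 × 1.394 = 1.62 mol.

1.62 mol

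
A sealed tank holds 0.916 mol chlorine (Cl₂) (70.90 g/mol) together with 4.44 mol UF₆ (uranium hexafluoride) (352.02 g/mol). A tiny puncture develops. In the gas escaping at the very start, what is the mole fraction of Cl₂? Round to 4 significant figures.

0.3149

Rate_i ∝ x_i/√M_i (Graham's law weighted by mole fraction), so the effusate composition follows n_i/√M_i.
So x_Cl₂ in the escaping gas = (n_Cl₂/√M_Cl₂) / Σ(n_i/√M_i)
= (0.916/√70.90) / (0.916/√70.90 + 4.44/√352.02) = 0.1088/(0.1088 + 0.2366) = 0.3149.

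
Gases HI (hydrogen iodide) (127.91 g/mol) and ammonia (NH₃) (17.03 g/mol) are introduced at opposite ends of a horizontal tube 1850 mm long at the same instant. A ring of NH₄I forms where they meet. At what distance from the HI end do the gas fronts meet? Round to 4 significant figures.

The fronts meet when d_HI + d_NH₃ = L with d_HI/d_NH₃ = √(M_NH₃/M_HI) (Graham's law). Here √(M_NH₃/M_HI) = √(17.03/127.91) = 0.3649.
With d_HI + d_NH₃ = 1850 mm, d_NH₃ = 1850/(1 + 0.3649) = 1355 mm.
d_HI = 1850 − 1355 = 494.6 mm.

494.6 mm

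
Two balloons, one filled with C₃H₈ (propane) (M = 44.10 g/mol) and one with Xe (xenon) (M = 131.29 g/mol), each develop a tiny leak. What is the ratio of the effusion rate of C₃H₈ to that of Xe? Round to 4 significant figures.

1.725

By Graham's law, rate_C₃H₈/rate_Xe = √(M_Xe/M_C₃H₈) = √(131.29/44.10) = √2.977 = 1.725.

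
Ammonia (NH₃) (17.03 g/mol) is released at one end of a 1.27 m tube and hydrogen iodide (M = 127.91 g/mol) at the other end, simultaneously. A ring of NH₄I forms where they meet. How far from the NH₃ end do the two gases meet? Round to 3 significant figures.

0.930 m

Distances travelled in equal time are proportional to diffusion rates, so d_NH₃/d_HI = √(M_HI/M_NH₃) = √(127.91/17.03) = 2.741.
With d_NH₃ + d_HI = 1.27 m, d_HI = 1.27/(1 + 2.741) = 0.3395 m.
d_NH₃ = 1.27 − 0.3395 = 0.930 m.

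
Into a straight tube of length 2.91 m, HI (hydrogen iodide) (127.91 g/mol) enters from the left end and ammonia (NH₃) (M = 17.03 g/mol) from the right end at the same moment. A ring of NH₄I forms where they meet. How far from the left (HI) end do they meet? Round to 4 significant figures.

0.7780 m

The fronts meet when d_HI + d_NH₃ = L with d_HI/d_NH₃ = √(M_NH₃/M_HI) (Graham's law). Here √(M_NH₃/M_HI) = √(17.03/127.91) = 0.3649.
With d_HI + d_NH₃ = 2.91 m, d_NH₃ = 2.91/(1 + 0.3649) = 2.132 m.
d_HI = 2.91 − 2.132 = 0.7780 m.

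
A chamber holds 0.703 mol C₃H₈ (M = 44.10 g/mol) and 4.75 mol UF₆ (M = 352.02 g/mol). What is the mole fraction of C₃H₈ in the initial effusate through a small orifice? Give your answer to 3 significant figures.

Each component's effusion rate ∝ (its partial pressure)·(1/√M) ∝ n_i/√M_i.
x_C₃H₈(eff) = (n_C₃H₈/√M_C₃H₈) / (n_C₃H₈/√M_C₃H₈ + n_UF₆/√M_UF₆)
= (0.703/√44.10) / (0.703/√44.10 + 4.75/√352.02) = 0.1059/(0.1059 + 0.2532) = 0.295.

0.295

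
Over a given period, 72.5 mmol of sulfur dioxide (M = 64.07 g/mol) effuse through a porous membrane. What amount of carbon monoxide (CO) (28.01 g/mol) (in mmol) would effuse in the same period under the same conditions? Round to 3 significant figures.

110 mmol

Using Graham's law: rate_CO/rate_SO₂ = √(M_SO₂/M_CO) = √(64.07/28.01) = √2.287 = 1.512.
So the amount for CO is 72.5 × 1.512 = 110 mmol.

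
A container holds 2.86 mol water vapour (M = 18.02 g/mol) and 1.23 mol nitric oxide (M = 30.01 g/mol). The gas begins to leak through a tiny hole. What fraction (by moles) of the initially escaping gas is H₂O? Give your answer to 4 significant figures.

Rate_i ∝ x_i/√M_i (Graham's law weighted by mole fraction), so the effusate composition follows n_i/√M_i.
So x_H₂O in the escaping gas = (n_H₂O/√M_H₂O) / Σ(n_i/√M_i)
= (2.86/√18.02) / (2.86/√18.02 + 1.23/√30.01) = 0.6737/(0.6737 + 0.2245) = 0.7500.

0.7500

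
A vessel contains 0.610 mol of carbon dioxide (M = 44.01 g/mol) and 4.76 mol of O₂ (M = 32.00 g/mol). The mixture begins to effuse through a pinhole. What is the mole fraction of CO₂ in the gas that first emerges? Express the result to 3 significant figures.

0.0985

Rate_i ∝ x_i/√M_i (Graham's law weighted by mole fraction), so the effusate composition follows n_i/√M_i.
x_CO₂(eff) = (n_CO₂/√M_CO₂) / (n_CO₂/√M_CO₂ + n_O₂/√M_O₂)
= (0.610/√44.01) / (0.610/√44.01 + 4.76/√32.00) = 0.09195/(0.09195 + 0.8415) = 0.0985.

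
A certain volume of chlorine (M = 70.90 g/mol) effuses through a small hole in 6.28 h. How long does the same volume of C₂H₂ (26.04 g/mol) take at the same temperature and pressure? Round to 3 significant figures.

From Graham's law, t_C₂H₂/t_Cl₂ = √(M_C₂H₂/M_Cl₂) = √(26.04/70.90) = √0.3673 = 0.6060.
So the time for C₂H₂ is 6.28 × 0.6060 = 3.81 h.

3.81 h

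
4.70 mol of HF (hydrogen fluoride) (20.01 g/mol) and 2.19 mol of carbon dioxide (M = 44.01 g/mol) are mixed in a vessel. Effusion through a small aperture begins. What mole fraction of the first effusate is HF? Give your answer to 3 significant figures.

Effusion rate of each component ∝ n_i/√M_i (partial pressure × 1/√M).
Mole fraction of HF in the effusate = (n_HF/√M_HF) / (n_HF/√M_HF + n_CO₂/√M_CO₂)
= (4.70/√20.01) / (4.70/√20.01 + 2.19/√44.01) = 1.051/(1.051 + 0.3301) = 0.761.

0.761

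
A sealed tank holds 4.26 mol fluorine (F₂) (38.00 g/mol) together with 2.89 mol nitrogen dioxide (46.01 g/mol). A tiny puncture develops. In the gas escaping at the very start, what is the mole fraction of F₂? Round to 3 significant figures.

0.619

The effusion rate of species i is ∝ p_i/√M_i ∝ n_i/√M_i.
Mole fraction of F₂ in the effusate = (n_F₂/√M_F₂) / (n_F₂/√M_F₂ + n_NO₂/√M_NO₂)
= (4.26/√38.00) / (4.26/√38.00 + 2.89/√46.01) = 0.6911/(0.6911 + 0.4261) = 0.619.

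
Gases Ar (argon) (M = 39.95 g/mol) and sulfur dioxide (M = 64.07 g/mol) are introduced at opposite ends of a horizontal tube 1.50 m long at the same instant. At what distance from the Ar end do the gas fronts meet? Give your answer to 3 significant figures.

0.838 m

Distances travelled in equal time are proportional to diffusion rates, so d_Ar/d_SO₂ = √(M_SO₂/M_Ar) = √(64.07/39.95) = 1.266.
With d_Ar + d_SO₂ = 1.50 m, d_SO₂ = 1.50/(1 + 1.266) = 0.6618 m.
d_Ar = 1.50 − 0.6618 = 0.838 m.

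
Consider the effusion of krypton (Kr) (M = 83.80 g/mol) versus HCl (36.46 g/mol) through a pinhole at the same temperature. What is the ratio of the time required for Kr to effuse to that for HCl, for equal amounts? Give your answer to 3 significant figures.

1.52

Graham's law gives t_Kr/t_HCl = √(M_Kr/M_HCl) = √(83.80/36.46) = √2.298 = 1.52.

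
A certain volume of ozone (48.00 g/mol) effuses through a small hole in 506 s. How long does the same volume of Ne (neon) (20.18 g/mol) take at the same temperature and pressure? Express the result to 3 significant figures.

328 s

By Graham's law, t_Ne/t_O₃ = √(M_Ne/M_O₃) = √(20.18/48.00) = √0.4204 = 0.6484.
So the time for Ne is 506 × 0.6484 = 328 s.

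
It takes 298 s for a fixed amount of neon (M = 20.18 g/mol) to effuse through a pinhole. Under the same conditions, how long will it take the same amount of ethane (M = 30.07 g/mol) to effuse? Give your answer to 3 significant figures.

364 s

Using Graham's law: t_C₂H₆/t_Ne = √(M_C₂H₆/M_Ne) = √(30.07/20.18) = √1.490 = 1.221.
So the time for C₂H₆ is 298 × 1.221 = 364 s.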